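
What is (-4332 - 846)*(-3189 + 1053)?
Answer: 11060208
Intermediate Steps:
(-4332 - 846)*(-3189 + 1053) = -5178*(-2136) = 11060208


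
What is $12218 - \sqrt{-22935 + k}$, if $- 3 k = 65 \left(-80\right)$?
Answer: $12218 - \frac{i \sqrt{190815}}{3} \approx 12218.0 - 145.61 i$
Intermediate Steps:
$k = \frac{5200}{3}$ ($k = - \frac{65 \left(-80\right)}{3} = \left(- \frac{1}{3}\right) \left(-5200\right) = \frac{5200}{3} \approx 1733.3$)
$12218 - \sqrt{-22935 + k} = 12218 - \sqrt{-22935 + \frac{5200}{3}} = 12218 - \sqrt{- \frac{63605}{3}} = 12218 - \frac{i \sqrt{190815}}{3}$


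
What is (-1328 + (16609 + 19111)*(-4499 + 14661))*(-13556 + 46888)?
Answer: 12099026419584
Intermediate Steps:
(-1328 + (16609 + 19111)*(-4499 + 14661))*(-13556 + 46888) = (-1328 + 35720*10162)*33332 = (-1328 + 362986640)*33332 = 362985312*33332 = 12099026419584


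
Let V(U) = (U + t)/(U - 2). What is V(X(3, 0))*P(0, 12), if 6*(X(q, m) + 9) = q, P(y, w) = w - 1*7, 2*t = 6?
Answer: 55/21 ≈ 2.6190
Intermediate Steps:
t = 3 (t = (½)*6 = 3)
P(y, w) = -7 + w (P(y, w) = w - 7 = -7 + w)
X(q, m) = -9 + q/6
V(U) = (3 + U)/(-2 + U) (V(U) = (U + 3)/(U - 2) = (3 + U)/(-2 + U))
V(X(3, 0))*P(0, 12) = ((3 + (-9 + (⅙)*3))/(-2 + (-9 + (⅙)*3)))*(-7 + 12) = ((3 + (-9 + ½))/(-2 + (-9 + ½)))*5 = ((3 - 17/2)/(-2 - 17/2))*5 = (-11/2/(-21/2))*5 = -2/21*(-11/2)*5 = (11/21)*5 = 55/21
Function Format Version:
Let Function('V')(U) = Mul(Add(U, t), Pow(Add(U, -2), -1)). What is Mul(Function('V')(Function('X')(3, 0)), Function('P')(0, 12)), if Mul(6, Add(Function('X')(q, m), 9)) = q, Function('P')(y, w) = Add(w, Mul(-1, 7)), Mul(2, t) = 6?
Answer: Rational(55, 21) ≈ 2.6190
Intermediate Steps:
t = 3 (t = Mul(Rational(1, 2), 6) = 3)
Function('P')(y, w) = Add(-7, w) (Function('P')(y, w) = Add(w, -7) = Add(-7, w))
Function('X')(q, m) = Add(-9, Mul(Rational(1, 6), q))
Function('V')(U) = Mul(Pow(Add(-2, U), -1), Add(3, U)) (Function('V')(U) = Mul(Add(U, 3), Pow(Add(U, -2), -1)) = Mul(Add(3, U), Pow(Add(-2, U), -1)) = Mul(Pow(Add(-2, U), -1), Add(3, U)))
Mul(Function('V')(Function('X')(3, 0)), Function('P')(0, 12)) = Mul(Mul(Pow(Add(-2, Add(-9, Mul(Rational(1, 6), 3))), -1), Add(3, Add(-9, Mul(Rational(1, 6), 3)))), Add(-7, 12)) = Mul(Mul(Pow(Add(-2, Add(-9, Rational(1, 2))), -1), Add(3, Add(-9, Rational(1, 2)))), 5) = Mul(Mul(Pow(Add(-2, Rational(-17, 2)), -1), Add(3, Rational(-17, 2))), 5) = Mul(Mul(Pow(Rational(-21, 2), -1), Rational(-11, 2)), 5) = Mul(Mul(Rational(-2, 21), Rational(-11, 2)), 5) = Mul(Rational(11, 21), 5) = Rational(55, 21)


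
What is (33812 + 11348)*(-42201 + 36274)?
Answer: -267663320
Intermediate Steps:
(33812 + 11348)*(-42201 + 36274) = 45160*(-5927) = -267663320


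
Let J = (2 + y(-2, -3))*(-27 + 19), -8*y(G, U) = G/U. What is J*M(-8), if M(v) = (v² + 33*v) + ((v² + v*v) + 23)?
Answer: 2254/3 ≈ 751.33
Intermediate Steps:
y(G, U) = -G/(8*U)
J = -46/3 (J = (2 - ⅛*(-2)/(-3))*(-27 + 19) = (2 - ⅛*(-2)*(-⅓))*(-8) = (2 - 1/12)*(-8) = (23/12)*(-8) = -46/3 ≈ -15.333)
M(v) = 23 + 3*v² + 33*v (M(v) = (v² + 33*v) + ((v² + v²) + 23) = (v² + 33*v) + (2*v² + 23) = (v² + 33*v) + (23 + 2*v²) = 23 + 3*v² + 33*v)
J*M(-8) = -46*(23 + 3*(-8)² + 33*(-8))/3 = -46*(23 + 3*64 - 264)/3 = -46*(23 + 192 - 264)/3 = -46/3*(-49) = 2254/3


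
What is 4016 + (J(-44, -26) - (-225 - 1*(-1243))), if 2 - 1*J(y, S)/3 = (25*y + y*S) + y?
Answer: 3004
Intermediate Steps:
J(y, S) = 6 - 78*y - 3*S*y (J(y, S) = 6 - 3*((25*y + y*S) + y) = 6 - 3*((25*y + S*y) + y) = 6 - 3*(26*y + S*y) = 6 + (-78*y - 3*S*y) = 6 - 78*y - 3*S*y)
4016 + (J(-44, -26) - (-225 - 1*(-1243))) = 4016 + ((6 - 78*(-44) - 3*(-26)*(-44)) - (-225 - 1*(-1243))) = 4016 + ((6 + 3432 - 3432) - (-225 + 1243)) = 4016 + (6 - 1*1018) = 4016 + (6 - 1018) = 4016 - 1012 = 3004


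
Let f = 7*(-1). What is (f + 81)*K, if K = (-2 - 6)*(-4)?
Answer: 2368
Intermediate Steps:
K = 32 (K = -8*(-4) = 32)
f = -7
(f + 81)*K = (-7 + 81)*32 = 74*32 = 2368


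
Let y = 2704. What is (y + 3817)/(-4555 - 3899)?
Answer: -6521/8454 ≈ -0.77135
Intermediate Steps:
(y + 3817)/(-4555 - 3899) = (2704 + 3817)/(-4555 - 3899) = 6521/(-8454) = 6521*(-1/8454) = -6521/8454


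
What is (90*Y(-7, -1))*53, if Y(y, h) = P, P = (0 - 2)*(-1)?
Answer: 9540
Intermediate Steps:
P = 2 (P = -2*(-1) = 2)
Y(y, h) = 2
(90*Y(-7, -1))*53 = (90*2)*53 = 180*53 = 9540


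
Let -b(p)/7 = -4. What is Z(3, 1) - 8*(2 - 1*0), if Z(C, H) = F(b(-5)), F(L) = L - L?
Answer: -16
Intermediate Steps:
b(p) = 28 (b(p) = -7*(-4) = 28)
F(L) = 0
Z(C, H) = 0
Z(3, 1) - 8*(2 - 1*0) = 0 - 8*(2 - 1*0) = 0 - 8*(2 + 0) = 0 - 8*2 = 0 - 16 = -16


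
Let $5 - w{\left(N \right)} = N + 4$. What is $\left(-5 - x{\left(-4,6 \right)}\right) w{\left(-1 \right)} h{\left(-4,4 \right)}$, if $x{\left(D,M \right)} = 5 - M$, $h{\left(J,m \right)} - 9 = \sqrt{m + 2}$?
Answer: $-72 - 8 \sqrt{6} \approx -91.596$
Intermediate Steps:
$w{\left(N \right)} = 1 - N$ ($w{\left(N \right)} = 5 - \left(N + 4\right) = 5 - \left(4 + N\right) = 1 - N$)
$h{\left(J,m \right)} = 9 + \sqrt{2 + m}$ ($h{\left(J,m \right)} = 9 + \sqrt{m + 2} = 9 + \sqrt{2 + m}$)
$\left(-5 - x{\left(-4,6 \right)}\right) w{\left(-1 \right)} h{\left(-4,4 \right)} = \left(-5 - \left(5 - 6\right)\right) \left(1 - -1\right) \left(9 + \sqrt{2 + 4}\right) = \left(-5 - \left(5 - 6\right)\right) \left(1 + 1\right) \left(9 + \sqrt{6}\right) = \left(-5 - -1\right) 2 \left(9 + \sqrt{6}\right) = \left(-5 + 1\right) 2 \left(9 + \sqrt{6}\right) = \left(-4\right) 2 \left(9 + \sqrt{6}\right) = - 8 \left(9 + \sqrt{6}\right) = -72 - 8 \sqrt{6}$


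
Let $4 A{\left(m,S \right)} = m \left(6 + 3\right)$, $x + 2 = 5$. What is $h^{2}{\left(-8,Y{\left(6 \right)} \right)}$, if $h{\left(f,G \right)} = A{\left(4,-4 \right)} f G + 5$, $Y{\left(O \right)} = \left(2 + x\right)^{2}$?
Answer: $3222025$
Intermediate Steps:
$x = 3$ ($x = -2 + 5 = 3$)
$Y{\left(O \right)} = 25$ ($Y{\left(O \right)} = \left(2 + 3\right)^{2} = 5^{2} = 25$)
$A{\left(m,S \right)} = \frac{9 m}{4}$ ($A{\left(m,S \right)} = \frac{m \left(6 + 3\right)}{4} = \frac{m 9}{4} = \frac{9 m}{4}$)
$h{\left(f,G \right)} = 5 + 9 G f$ ($h{\left(f,G \right)} = \frac{9}{4} \cdot 4 f G + 5 = 9 f G + 5 = 9 G f + 5 = 5 + 9 G f$)
$h^{2}{\left(-8,Y{\left(6 \right)} \right)} = \left(5 + 9 \cdot 25 \left(-8\right)\right)^{2} = \left(5 - 1800\right)^{2} = \left(-1795\right)^{2} = 3222025$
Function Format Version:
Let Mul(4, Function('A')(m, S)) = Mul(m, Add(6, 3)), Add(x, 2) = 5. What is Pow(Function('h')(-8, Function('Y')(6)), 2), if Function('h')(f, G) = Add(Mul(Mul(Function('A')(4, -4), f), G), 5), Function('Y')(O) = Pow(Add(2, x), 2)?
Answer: 3222025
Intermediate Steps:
x = 3 (x = Add(-2, 5) = 3)
Function('Y')(O) = 25 (Function('Y')(O) = Pow(Add(2, 3), 2) = Pow(5, 2) = 25)
Function('A')(m, S) = Mul(Rational(9, 4), m) (Function('A')(m, S) = Mul(Rational(1, 4), Mul(m, Add(6, 3))) = Mul(Rational(1, 4), Mul(m, 9)) = Mul(Rational(1, 4), Mul(9, m)) = Mul(Rational(9, 4), m))
Function('h')(f, G) = Add(5, Mul(9, G, f)) (Function('h')(f, G) = Add(Mul(Mul(Mul(Rational(9, 4), 4), f), G), 5) = Add(Mul(Mul(9, f), G), 5) = Add(Mul(9, G, f), 5) = Add(5, Mul(9, G, f)))
Pow(Function('h')(-8, Function('Y')(6)), 2) = Pow(Add(5, Mul(9, 25, -8)), 2) = Pow(Add(5, -1800), 2) = Pow(-1795, 2) = 3222025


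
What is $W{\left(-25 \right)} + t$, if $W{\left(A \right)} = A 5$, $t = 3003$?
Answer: $2878$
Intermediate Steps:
$W{\left(A \right)} = 5 A$
$W{\left(-25 \right)} + t = 5 \left(-25\right) + 3003 = -125 + 3003 = 2878$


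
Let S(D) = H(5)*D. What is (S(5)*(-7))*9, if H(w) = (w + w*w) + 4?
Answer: -10710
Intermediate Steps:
H(w) = 4 + w + w² (H(w) = (w + w²) + 4 = 4 + w + w²)
S(D) = 34*D (S(D) = (4 + 5 + 5²)*D = (4 + 5 + 25)*D = 34*D)
(S(5)*(-7))*9 = ((34*5)*(-7))*9 = (170*(-7))*9 = -1190*9 = -10710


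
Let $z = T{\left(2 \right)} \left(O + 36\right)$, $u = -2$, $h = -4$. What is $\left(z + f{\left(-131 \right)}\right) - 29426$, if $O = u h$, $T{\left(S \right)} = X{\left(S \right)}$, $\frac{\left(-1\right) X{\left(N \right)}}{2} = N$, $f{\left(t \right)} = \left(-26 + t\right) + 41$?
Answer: $-29718$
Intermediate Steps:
$f{\left(t \right)} = 15 + t$
$X{\left(N \right)} = - 2 N$
$T{\left(S \right)} = - 2 S$
$O = 8$ ($O = \left(-2\right) \left(-4\right) = 8$)
$z = -176$ ($z = \left(-2\right) 2 \left(8 + 36\right) = \left(-4\right) 44 = -176$)
$\left(z + f{\left(-131 \right)}\right) - 29426 = \left(-176 + \left(15 - 131\right)\right) - 29426 = \left(-176 - 116\right) - 29426 = -292 - 29426 = -29718$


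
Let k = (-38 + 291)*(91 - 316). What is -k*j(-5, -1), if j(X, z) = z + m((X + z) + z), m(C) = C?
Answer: -455400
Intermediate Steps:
k = -56925 (k = 253*(-225) = -56925)
j(X, z) = X + 3*z (j(X, z) = z + ((X + z) + z) = z + (X + 2*z) = X + 3*z)
-k*j(-5, -1) = -(-56925)*(-5 + 3*(-1)) = -(-56925)*(-5 - 3) = -(-56925)*(-8) = -1*455400 = -455400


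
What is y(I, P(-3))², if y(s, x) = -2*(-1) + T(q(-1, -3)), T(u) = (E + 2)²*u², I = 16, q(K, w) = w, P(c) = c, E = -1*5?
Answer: 6889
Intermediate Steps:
E = -5
T(u) = 9*u² (T(u) = (-5 + 2)²*u² = (-3)²*u² = 9*u²)
y(s, x) = 83 (y(s, x) = -2*(-1) + 9*(-3)² = 2 + 9*9 = 2 + 81 = 83)
y(I, P(-3))² = 83² = 6889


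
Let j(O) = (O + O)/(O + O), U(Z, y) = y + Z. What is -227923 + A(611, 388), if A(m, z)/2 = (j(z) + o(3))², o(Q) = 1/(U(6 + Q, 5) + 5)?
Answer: -82279403/361 ≈ -2.2792e+5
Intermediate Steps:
U(Z, y) = Z + y
o(Q) = 1/(16 + Q) (o(Q) = 1/(((6 + Q) + 5) + 5) = 1/((11 + Q) + 5) = 1/(16 + Q))
j(O) = 1 (j(O) = (2*O)/((2*O)) = (2*O)*(1/(2*O)) = 1)
A(m, z) = 800/361 (A(m, z) = 2*(1 + 1/(16 + 3))² = 2*(1 + 1/19)² = 2*(20/19)² = 2*(400/361) = 800/361)
-227923 + A(611, 388) = -227923 + 800/361 = -82279403/361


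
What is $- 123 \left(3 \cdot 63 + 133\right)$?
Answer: $-39606$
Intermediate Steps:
$- 123 \left(3 \cdot 63 + 133\right) = - 123 \left(189 + 133\right) = \left(-123\right) 322 = -39606$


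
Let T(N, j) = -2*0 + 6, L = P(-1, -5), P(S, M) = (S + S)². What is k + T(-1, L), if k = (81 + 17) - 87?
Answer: 17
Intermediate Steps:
P(S, M) = 4*S² (P(S, M) = (2*S)² = 4*S²)
L = 4 (L = 4*(-1)² = 4*1 = 4)
k = 11 (k = 98 - 87 = 11)
T(N, j) = 6 (T(N, j) = 0 + 6 = 6)
k + T(-1, L) = 11 + 6 = 17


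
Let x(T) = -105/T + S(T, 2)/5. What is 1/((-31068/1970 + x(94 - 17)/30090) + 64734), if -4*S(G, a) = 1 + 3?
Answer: 163012575/10549885222249 ≈ 1.5452e-5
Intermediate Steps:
S(G, a) = -1 (S(G, a) = -(1 + 3)/4 = -¼*4 = -1)
x(T) = -⅕ - 105/T (x(T) = -105/T - 1/5 = -105/T - 1*⅕ = -105/T - ⅕ = -⅕ - 105/T)
1/((-31068/1970 + x(94 - 17)/30090) + 64734) = 1/((-31068/1970 + ((-525 - (94 - 17))/(5*(94 - 17)))/30090) + 64734) = 1/((-31068*1/1970 + ((⅕)*(-525 - 1*77)/77)*(1/30090)) + 64734) = 1/((-15534/985 + ((⅕)*(1/77)*(-525 - 77))*(1/30090)) + 64734) = 1/((-15534/985 + ((⅕)*(1/77)*(-602))*(1/30090)) + 64734) = 1/((-15534/985 - 86/55*1/30090) + 64734) = 1/((-15534/985 - 43/827475) + 64734) = 1/(-2570807801/163012575 + 64734) = 1/(10549885222249/163012575) = 163012575/10549885222249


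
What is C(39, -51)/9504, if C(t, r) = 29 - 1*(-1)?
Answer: 5/1584 ≈ 0.0031566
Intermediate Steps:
C(t, r) = 30 (C(t, r) = 29 + 1 = 30)
C(39, -51)/9504 = 30/9504 = 30*(1/9504) = 5/1584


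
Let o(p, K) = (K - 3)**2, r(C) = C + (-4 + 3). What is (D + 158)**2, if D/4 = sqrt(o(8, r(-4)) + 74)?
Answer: 27172 + 1264*sqrt(138) ≈ 42021.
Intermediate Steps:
r(C) = -1 + C (r(C) = C - 1 = -1 + C)
o(p, K) = (-3 + K)**2
D = 4*sqrt(138) (D = 4*sqrt((-3 + (-1 - 4))**2 + 74) = 4*sqrt((-3 - 5)**2 + 74) = 4*sqrt((-8)**2 + 74) = 4*sqrt(64 + 74) = 4*sqrt(138) ≈ 46.989)
(D + 158)**2 = (4*sqrt(138) + 158)**2 = (158 + 4*sqrt(138))**2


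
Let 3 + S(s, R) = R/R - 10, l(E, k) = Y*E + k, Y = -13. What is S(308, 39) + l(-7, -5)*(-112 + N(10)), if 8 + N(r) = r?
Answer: -9472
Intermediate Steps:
N(r) = -8 + r
l(E, k) = k - 13*E (l(E, k) = -13*E + k = k - 13*E)
S(s, R) = -12 (S(s, R) = -3 + (R/R - 10) = -3 + (1 - 10) = -3 - 9 = -12)
S(308, 39) + l(-7, -5)*(-112 + N(10)) = -12 + (-5 - 13*(-7))*(-112 + (-8 + 10)) = -12 + (-5 + 91)*(-112 + 2) = -12 + 86*(-110) = -12 - 9460 = -9472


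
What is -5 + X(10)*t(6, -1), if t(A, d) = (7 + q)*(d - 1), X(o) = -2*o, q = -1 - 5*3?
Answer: -365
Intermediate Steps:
q = -16 (q = -1 - 15 = -16)
t(A, d) = 9 - 9*d (t(A, d) = (7 - 16)*(d - 1) = -9*(-1 + d) = 9 - 9*d)
-5 + X(10)*t(6, -1) = -5 + (-2*10)*(9 - 9*(-1)) = -5 - 20*(9 + 9) = -5 - 20*18 = -5 - 360 = -365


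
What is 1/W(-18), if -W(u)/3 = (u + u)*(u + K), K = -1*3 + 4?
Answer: -1/1836 ≈ -0.00054466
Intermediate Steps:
K = 1 (K = -3 + 4 = 1)
W(u) = -6*u*(1 + u) (W(u) = -3*(u + u)*(u + 1) = -3*2*u*(1 + u) = -6*u*(1 + u))
1/W(-18) = 1/(-6*(-18)*(1 - 18)) = 1/(-6*(-18)*(-17)) = 1/(-1836) = -1/1836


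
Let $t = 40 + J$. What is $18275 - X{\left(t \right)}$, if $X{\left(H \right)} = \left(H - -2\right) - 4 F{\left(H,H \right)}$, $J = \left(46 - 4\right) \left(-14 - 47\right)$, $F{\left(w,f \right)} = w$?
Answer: $10707$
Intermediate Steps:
$J = -2562$ ($J = 42 \left(-61\right) = -2562$)
$t = -2522$ ($t = 40 - 2562 = -2522$)
$X{\left(H \right)} = 2 - 3 H$ ($X{\left(H \right)} = \left(H - -2\right) - 4 H = \left(H + 2\right) - 4 H = \left(2 + H\right) - 4 H = 2 - 3 H$)
$18275 - X{\left(t \right)} = 18275 - \left(2 - -7566\right) = 18275 - \left(2 + 7566\right) = 18275 - 7568 = 10707$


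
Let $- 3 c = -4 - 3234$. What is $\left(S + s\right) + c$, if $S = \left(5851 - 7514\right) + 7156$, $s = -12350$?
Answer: $- \frac{17333}{3} \approx -5777.7$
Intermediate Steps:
$c = \frac{3238}{3}$ ($c = - \frac{-4 - 3234}{3} = \left(- \frac{1}{3}\right) \left(-3238\right) = \frac{3238}{3} \approx 1079.3$)
$S = 5493$ ($S = -1663 + 7156 = 5493$)
$\left(S + s\right) + c = \left(5493 - 12350\right) + \frac{3238}{3} = -6857 + \frac{3238}{3} = - \frac{17333}{3}$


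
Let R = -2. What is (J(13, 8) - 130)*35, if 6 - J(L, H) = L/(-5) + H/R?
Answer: -4109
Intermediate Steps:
J(L, H) = 6 + H/2 + L/5 (J(L, H) = 6 - (L/(-5) + H/(-2)) = 6 - (L*(-⅕) + H*(-½)) = 6 - (-L/5 - H/2) = 6 - (-H/2 - L/5) = 6 + (H/2 + L/5) = 6 + H/2 + L/5)
(J(13, 8) - 130)*35 = ((6 + (½)*8 + (⅕)*13) - 130)*35 = ((6 + 4 + 13/5) - 130)*35 = (63/5 - 130)*35 = -587/5*35 = -4109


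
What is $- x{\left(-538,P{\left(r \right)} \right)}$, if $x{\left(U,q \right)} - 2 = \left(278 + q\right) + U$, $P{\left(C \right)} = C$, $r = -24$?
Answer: $282$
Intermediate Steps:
$x{\left(U,q \right)} = 280 + U + q$ ($x{\left(U,q \right)} = 2 + \left(\left(278 + q\right) + U\right) = 2 + \left(278 + U + q\right) = 280 + U + q$)
$- x{\left(-538,P{\left(r \right)} \right)} = - (280 - 538 - 24) = \left(-1\right) \left(-282\right) = 282$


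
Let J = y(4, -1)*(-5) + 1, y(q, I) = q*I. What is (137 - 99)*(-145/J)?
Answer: -5510/21 ≈ -262.38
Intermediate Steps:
y(q, I) = I*q
J = 21 (J = -1*4*(-5) + 1 = -4*(-5) + 1 = 20 + 1 = 21)
(137 - 99)*(-145/J) = (137 - 99)*(-145/21) = 38*(-145*1/21) = 38*(-145/21) = -5510/21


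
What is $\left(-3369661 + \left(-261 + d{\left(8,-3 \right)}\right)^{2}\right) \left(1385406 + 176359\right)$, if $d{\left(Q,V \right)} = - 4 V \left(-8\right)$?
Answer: $-5063573224180$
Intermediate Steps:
$d{\left(Q,V \right)} = 32 V$
$\left(-3369661 + \left(-261 + d{\left(8,-3 \right)}\right)^{2}\right) \left(1385406 + 176359\right) = \left(-3369661 + \left(-261 + 32 \left(-3\right)\right)^{2}\right) \left(1385406 + 176359\right) = \left(-3369661 + \left(-261 - 96\right)^{2}\right) 1561765 = \left(-3369661 + \left(-357\right)^{2}\right) 1561765 = \left(-3369661 + 127449\right) 1561765 = \left(-3242212\right) 1561765 = -5063573224180$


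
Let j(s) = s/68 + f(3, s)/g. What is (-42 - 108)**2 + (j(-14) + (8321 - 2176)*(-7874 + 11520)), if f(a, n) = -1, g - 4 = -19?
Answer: 11437856629/510 ≈ 2.2427e+7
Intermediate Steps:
g = -15 (g = 4 - 19 = -15)
j(s) = 1/15 + s/68 (j(s) = s/68 - 1/(-15) = s*(1/68) - 1*(-1/15) = s/68 + 1/15 = 1/15 + s/68)
(-42 - 108)**2 + (j(-14) + (8321 - 2176)*(-7874 + 11520)) = (-42 - 108)**2 + ((1/15 + (1/68)*(-14)) + (8321 - 2176)*(-7874 + 11520)) = (-150)**2 + ((1/15 - 7/34) + 6145*3646) = 22500 + (-71/510 + 22404670) = 22500 + 11426381629/510 = 11437856629/510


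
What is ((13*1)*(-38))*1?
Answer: -494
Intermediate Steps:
((13*1)*(-38))*1 = (13*(-38))*1 = -494*1 = -494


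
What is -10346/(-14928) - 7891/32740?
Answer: 27616399/61092840 ≈ 0.45204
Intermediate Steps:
-10346/(-14928) - 7891/32740 = -10346*(-1/14928) - 7891*1/32740 = 5173/7464 - 7891/32740 = 27616399/61092840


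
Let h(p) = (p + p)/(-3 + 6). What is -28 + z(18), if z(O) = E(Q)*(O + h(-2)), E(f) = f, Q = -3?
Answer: -78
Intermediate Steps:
h(p) = 2*p/3 (h(p) = (2*p)/3 = (2*p)*(1/3) = 2*p/3)
z(O) = 4 - 3*O (z(O) = -3*(O + (2/3)*(-2)) = -3*(O - 4/3) = -3*(-4/3 + O) = 4 - 3*O)
-28 + z(18) = -28 + (4 - 3*18) = -28 + (4 - 54) = -28 - 50 = -78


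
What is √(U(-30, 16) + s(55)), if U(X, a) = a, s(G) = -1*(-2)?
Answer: 3*√2 ≈ 4.2426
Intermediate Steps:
s(G) = 2
√(U(-30, 16) + s(55)) = √(16 + 2) = √18 = 3*√2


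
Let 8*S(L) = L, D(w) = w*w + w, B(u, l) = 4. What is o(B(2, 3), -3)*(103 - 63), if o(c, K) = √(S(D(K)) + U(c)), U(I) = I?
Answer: 20*√19 ≈ 87.178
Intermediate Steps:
D(w) = w + w² (D(w) = w² + w = w + w²)
S(L) = L/8
o(c, K) = √(c + K*(1 + K)/8) (o(c, K) = √((K*(1 + K))/8 + c) = √(K*(1 + K)/8 + c) = √(c + K*(1 + K)/8))
o(B(2, 3), -3)*(103 - 63) = (√2*√(8*4 - 3*(1 - 3))/4)*(103 - 63) = (√2*√(32 - 3*(-2))/4)*40 = (√2*√(32 + 6)/4)*40 = (√2*√38/4)*40 = (√19/2)*40 = 20*√19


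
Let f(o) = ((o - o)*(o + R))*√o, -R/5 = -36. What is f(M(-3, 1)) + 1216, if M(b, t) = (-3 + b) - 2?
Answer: 1216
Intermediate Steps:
R = 180 (R = -5*(-36) = 180)
M(b, t) = -5 + b
f(o) = 0 (f(o) = ((o - o)*(o + 180))*√o = (0*(180 + o))*√o = 0*√o = 0)
f(M(-3, 1)) + 1216 = 0 + 1216 = 1216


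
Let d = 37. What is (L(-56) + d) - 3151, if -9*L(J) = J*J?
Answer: -31162/9 ≈ -3462.4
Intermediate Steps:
L(J) = -J²/9 (L(J) = -J*J/9 = -J²/9)
(L(-56) + d) - 3151 = (-⅑*(-56)² + 37) - 3151 = (-⅑*3136 + 37) - 3151 = (-3136/9 + 37) - 3151 = -2803/9 - 3151 = -31162/9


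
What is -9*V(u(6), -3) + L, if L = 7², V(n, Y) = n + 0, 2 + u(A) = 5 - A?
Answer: 76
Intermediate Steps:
u(A) = 3 - A (u(A) = -2 + (5 - A) = 3 - A)
V(n, Y) = n
L = 49
-9*V(u(6), -3) + L = -9*(3 - 1*6) + 49 = -9*(3 - 6) + 49 = -9*(-3) + 49 = 27 + 49 = 76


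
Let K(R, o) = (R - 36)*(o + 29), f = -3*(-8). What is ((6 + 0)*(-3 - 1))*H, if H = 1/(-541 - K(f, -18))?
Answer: 24/409 ≈ 0.058680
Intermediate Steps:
f = 24
K(R, o) = (-36 + R)*(29 + o)
H = -1/409 (H = 1/(-541 - (-1044 - 36*(-18) + 29*24 + 24*(-18))) = 1/(-541 - (-1044 + 648 + 696 - 432)) = 1/(-541 - 1*(-132)) = 1/(-541 + 132) = 1/(-409) = -1/409 ≈ -0.0024450)
((6 + 0)*(-3 - 1))*H = ((6 + 0)*(-3 - 1))*(-1/409) = (6*(-4))*(-1/409) = -24*(-1/409) = 24/409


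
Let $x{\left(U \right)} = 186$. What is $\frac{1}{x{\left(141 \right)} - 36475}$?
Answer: $- \frac{1}{36289} \approx -2.7557 \cdot 10^{-5}$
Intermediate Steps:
$\frac{1}{x{\left(141 \right)} - 36475} = \frac{1}{186 - 36475} = \frac{1}{-36289} = - \frac{1}{36289}$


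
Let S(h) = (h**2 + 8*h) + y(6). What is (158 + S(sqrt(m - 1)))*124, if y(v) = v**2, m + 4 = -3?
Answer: 23064 + 1984*I*sqrt(2) ≈ 23064.0 + 2805.8*I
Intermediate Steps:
m = -7 (m = -4 - 3 = -7)
S(h) = 36 + h**2 + 8*h (S(h) = (h**2 + 8*h) + 6**2 = (h**2 + 8*h) + 36 = 36 + h**2 + 8*h)
(158 + S(sqrt(m - 1)))*124 = (158 + (36 + (sqrt(-7 - 1))**2 + 8*sqrt(-7 - 1)))*124 = (158 + (36 + (sqrt(-8))**2 + 8*sqrt(-8)))*124 = (158 + (36 + (2*I*sqrt(2))**2 + 8*(2*I*sqrt(2))))*124 = (158 + (36 - 8 + 16*I*sqrt(2)))*124 = (158 + (28 + 16*I*sqrt(2)))*124 = (186 + 16*I*sqrt(2))*124 = 23064 + 1984*I*sqrt(2)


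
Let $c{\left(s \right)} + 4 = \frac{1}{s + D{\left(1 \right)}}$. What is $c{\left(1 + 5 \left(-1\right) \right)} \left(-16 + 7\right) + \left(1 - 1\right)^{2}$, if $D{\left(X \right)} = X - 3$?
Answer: $\frac{75}{2} \approx 37.5$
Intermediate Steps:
$D{\left(X \right)} = -3 + X$ ($D{\left(X \right)} = X - 3 = -3 + X$)
$c{\left(s \right)} = -4 + \frac{1}{-2 + s}$ ($c{\left(s \right)} = -4 + \frac{1}{s + \left(-3 + 1\right)} = -4 + \frac{1}{s - 2} = -4 + \frac{1}{-2 + s}$)
$c{\left(1 + 5 \left(-1\right) \right)} \left(-16 + 7\right) + \left(1 - 1\right)^{2} = \frac{9 - 4 \left(1 + 5 \left(-1\right)\right)}{-2 + \left(1 + 5 \left(-1\right)\right)} \left(-16 + 7\right) + \left(1 - 1\right)^{2} = \frac{9 - 4 \left(1 - 5\right)}{-2 + \left(1 - 5\right)} \left(-9\right) + 0^{2} = \frac{9 - -16}{-2 - 4} \left(-9\right) + 0 = \frac{9 + 16}{-6} \left(-9\right) + 0 = \left(- \frac{1}{6}\right) 25 \left(-9\right) + 0 = \left(- \frac{25}{6}\right) \left(-9\right) + 0 = \frac{75}{2} + 0 = \frac{75}{2}$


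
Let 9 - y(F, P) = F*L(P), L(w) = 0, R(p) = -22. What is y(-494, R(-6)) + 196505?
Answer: 196514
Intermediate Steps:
y(F, P) = 9 (y(F, P) = 9 - F*0 = 9 - 1*0 = 9 + 0 = 9)
y(-494, R(-6)) + 196505 = 9 + 196505 = 196514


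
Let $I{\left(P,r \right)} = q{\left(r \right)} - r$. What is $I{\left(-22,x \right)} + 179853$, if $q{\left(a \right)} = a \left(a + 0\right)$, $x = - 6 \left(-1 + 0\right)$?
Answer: $179883$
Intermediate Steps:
$x = 6$ ($x = \left(-6\right) \left(-1\right) = 6$)
$q{\left(a \right)} = a^{2}$ ($q{\left(a \right)} = a a = a^{2}$)
$I{\left(P,r \right)} = r^{2} - r$
$I{\left(-22,x \right)} + 179853 = 6 \left(-1 + 6\right) + 179853 = 6 \cdot 5 + 179853 = 30 + 179853 = 179883$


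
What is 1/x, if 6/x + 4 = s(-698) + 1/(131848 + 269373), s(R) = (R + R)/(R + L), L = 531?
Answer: 292089055/402023442 ≈ 0.72655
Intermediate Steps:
s(R) = 2*R/(531 + R) (s(R) = (R + R)/(R + 531) = (2*R)/(531 + R) = 2*R/(531 + R))
x = 402023442/292089055 (x = 6/(-4 + (2*(-698)/(531 - 698) + 1/(131848 + 269373))) = 6/(-4 + (2*(-698)/(-167) + 1/401221)) = 6/(-4 + (2*(-698)*(-1/167) + 1/401221)) = 6/(-4 + (1396/167 + 1/401221)) = 6/(-4 + 560104683/67003907) = 6/(292089055/67003907) = 6*(67003907/292089055) = 402023442/292089055 ≈ 1.3764)
1/x = 1/(402023442/292089055) = 292089055/402023442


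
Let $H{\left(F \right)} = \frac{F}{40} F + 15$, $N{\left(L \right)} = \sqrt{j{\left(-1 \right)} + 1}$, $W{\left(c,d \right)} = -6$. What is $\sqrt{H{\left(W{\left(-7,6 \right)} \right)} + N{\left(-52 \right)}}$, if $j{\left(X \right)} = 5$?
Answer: $\frac{\sqrt{1590 + 100 \sqrt{6}}}{10} \approx 4.2836$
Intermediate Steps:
$N{\left(L \right)} = \sqrt{6}$ ($N{\left(L \right)} = \sqrt{5 + 1} = \sqrt{6}$)
$H{\left(F \right)} = 15 + \frac{F^{2}}{40}$ ($H{\left(F \right)} = F \frac{1}{40} F + 15 = \frac{F}{40} F + 15 = \frac{F^{2}}{40} + 15 = 15 + \frac{F^{2}}{40}$)
$\sqrt{H{\left(W{\left(-7,6 \right)} \right)} + N{\left(-52 \right)}} = \sqrt{\left(15 + \frac{\left(-6\right)^{2}}{40}\right) + \sqrt{6}} = \sqrt{\left(15 + \frac{1}{40} \cdot 36\right) + \sqrt{6}} = \sqrt{\left(15 + \frac{9}{10}\right) + \sqrt{6}} = \sqrt{\frac{159}{10} + \sqrt{6}}$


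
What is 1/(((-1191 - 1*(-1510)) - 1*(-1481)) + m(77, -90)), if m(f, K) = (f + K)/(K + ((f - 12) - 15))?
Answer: 40/72013 ≈ 0.00055546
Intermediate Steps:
m(f, K) = (K + f)/(-27 + K + f) (m(f, K) = (K + f)/(K + ((-12 + f) - 15)) = (K + f)/(K + (-27 + f)) = (K + f)/(-27 + K + f))
1/(((-1191 - 1*(-1510)) - 1*(-1481)) + m(77, -90)) = 1/(((-1191 - 1*(-1510)) - 1*(-1481)) + (-90 + 77)/(-27 - 90 + 77)) = 1/(((-1191 + 1510) + 1481) - 13/(-40)) = 1/((319 + 1481) - 1/40*(-13)) = 1/(1800 + 13/40) = 1/(72013/40) = 40/72013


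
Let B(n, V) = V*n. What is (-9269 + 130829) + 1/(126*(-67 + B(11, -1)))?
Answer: 1194691679/9828 ≈ 1.2156e+5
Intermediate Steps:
(-9269 + 130829) + 1/(126*(-67 + B(11, -1))) = (-9269 + 130829) + 1/(126*(-67 - 1*11)) = 121560 + 1/(126*(-67 - 11)) = 121560 + 1/(126*(-78)) = 121560 + 1/(-9828) = 121560 - 1/9828 = 1194691679/9828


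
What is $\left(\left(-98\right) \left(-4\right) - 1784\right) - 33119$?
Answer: $-34511$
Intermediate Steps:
$\left(\left(-98\right) \left(-4\right) - 1784\right) - 33119 = \left(392 - 1784\right) - 33119 = -1392 - 33119 = -34511$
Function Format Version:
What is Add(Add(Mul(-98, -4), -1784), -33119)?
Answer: -34511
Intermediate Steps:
Add(Add(Mul(-98, -4), -1784), -33119) = Add(Add(392, -1784), -33119) = Add(-1392, -33119) = -34511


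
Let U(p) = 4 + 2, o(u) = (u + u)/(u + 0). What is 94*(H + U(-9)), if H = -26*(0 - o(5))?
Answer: 5452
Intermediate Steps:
o(u) = 2 (o(u) = (2*u)/u = 2)
H = 52 (H = -26*(0 - 1*2) = -26*(0 - 2) = -26*(-2) = 52)
U(p) = 6
94*(H + U(-9)) = 94*(52 + 6) = 94*58 = 5452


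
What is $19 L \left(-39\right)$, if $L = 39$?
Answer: $-28899$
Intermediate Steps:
$19 L \left(-39\right) = 19 \cdot 39 \left(-39\right) = 741 \left(-39\right) = -28899$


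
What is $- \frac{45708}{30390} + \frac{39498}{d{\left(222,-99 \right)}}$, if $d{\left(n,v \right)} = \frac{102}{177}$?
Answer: $\frac{5901562909}{86105} \approx 68539.0$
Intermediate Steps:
$d{\left(n,v \right)} = \frac{34}{59}$ ($d{\left(n,v \right)} = 102 \cdot \frac{1}{177} = \frac{34}{59}$)
$- \frac{45708}{30390} + \frac{39498}{d{\left(222,-99 \right)}} = - \frac{45708}{30390} + \frac{39498}{\frac{34}{59}} = \left(-45708\right) \frac{1}{30390} + 39498 \cdot \frac{59}{34} = - \frac{7618}{5065} + \frac{1165191}{17} = \frac{5901562909}{86105}$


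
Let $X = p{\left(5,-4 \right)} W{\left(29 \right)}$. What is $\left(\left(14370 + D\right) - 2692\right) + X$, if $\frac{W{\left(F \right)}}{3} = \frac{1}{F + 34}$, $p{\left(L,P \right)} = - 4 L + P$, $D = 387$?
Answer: $\frac{84447}{7} \approx 12064.0$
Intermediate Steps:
$p{\left(L,P \right)} = P - 4 L$
$W{\left(F \right)} = \frac{3}{34 + F}$ ($W{\left(F \right)} = \frac{3}{F + 34} = \frac{3}{34 + F}$)
$X = - \frac{8}{7}$ ($X = \left(-4 - 20\right) \frac{3}{34 + 29} = \left(-4 - 20\right) \frac{3}{63} = - 24 \cdot 3 \cdot \frac{1}{63} = \left(-24\right) \frac{1}{21} = - \frac{8}{7} \approx -1.1429$)
$\left(\left(14370 + D\right) - 2692\right) + X = \left(\left(14370 + 387\right) - 2692\right) - \frac{8}{7} = \left(14757 - 2692\right) - \frac{8}{7} = 12065 - \frac{8}{7} = \frac{84447}{7}$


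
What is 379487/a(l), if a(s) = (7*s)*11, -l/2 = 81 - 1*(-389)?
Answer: -379487/72380 ≈ -5.2430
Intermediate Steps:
l = -940 (l = -2*(81 - 1*(-389)) = -2*(81 + 389) = -2*470 = -940)
a(s) = 77*s
379487/a(l) = 379487/((77*(-940))) = 379487/(-72380) = 379487*(-1/72380) = -379487/72380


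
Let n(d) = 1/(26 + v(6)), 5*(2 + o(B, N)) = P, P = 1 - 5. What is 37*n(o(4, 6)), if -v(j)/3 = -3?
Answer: 37/35 ≈ 1.0571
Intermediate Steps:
v(j) = 9 (v(j) = -3*(-3) = 9)
P = -4
o(B, N) = -14/5 (o(B, N) = -2 + (⅕)*(-4) = -2 - ⅘ = -14/5)
n(d) = 1/35 (n(d) = 1/(26 + 9) = 1/35)
37*n(o(4, 6)) = 37*(1/35) = 37/35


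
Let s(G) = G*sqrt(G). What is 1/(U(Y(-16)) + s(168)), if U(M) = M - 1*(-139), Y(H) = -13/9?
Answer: -5571/191269774 + 6804*sqrt(42)/95634887 ≈ 0.00043195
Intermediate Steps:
Y(H) = -13/9 (Y(H) = -13*1/9 = -13/9)
s(G) = G**(3/2)
U(M) = 139 + M (U(M) = M + 139 = 139 + M)
1/(U(Y(-16)) + s(168)) = 1/((139 - 13/9) + 168**(3/2)) = 1/(1238/9 + 336*sqrt(42))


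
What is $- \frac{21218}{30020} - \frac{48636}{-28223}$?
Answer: $\frac{430608553}{423627230} \approx 1.0165$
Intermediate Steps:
$- \frac{21218}{30020} - \frac{48636}{-28223} = \left(-21218\right) \frac{1}{30020} - - \frac{48636}{28223} = - \frac{10609}{15010} + \frac{48636}{28223} = \frac{430608553}{423627230}$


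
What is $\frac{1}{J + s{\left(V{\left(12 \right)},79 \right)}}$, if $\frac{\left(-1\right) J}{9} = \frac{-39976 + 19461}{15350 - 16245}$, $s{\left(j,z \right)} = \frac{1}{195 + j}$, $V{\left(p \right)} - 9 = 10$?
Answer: $- \frac{38306}{7902199} \approx -0.0048475$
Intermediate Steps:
$V{\left(p \right)} = 19$ ($V{\left(p \right)} = 9 + 10 = 19$)
$J = - \frac{36927}{179}$ ($J = - 9 \frac{-39976 + 19461}{15350 - 16245} = - 9 \left(- \frac{20515}{-895}\right) = - 9 \left(\left(-20515\right) \left(- \frac{1}{895}\right)\right) = \left(-9\right) \frac{4103}{179} = - \frac{36927}{179} \approx -206.3$)
$\frac{1}{J + s{\left(V{\left(12 \right)},79 \right)}} = \frac{1}{- \frac{36927}{179} + \frac{1}{195 + 19}} = \frac{1}{- \frac{36927}{179} + \frac{1}{214}} = \frac{1}{- \frac{7902199}{38306}} = - \frac{38306}{7902199}$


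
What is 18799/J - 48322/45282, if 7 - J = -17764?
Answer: -3736972/402353211 ≈ -0.0092878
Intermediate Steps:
J = 17771 (J = 7 - 1*(-17764) = 7 + 17764 = 17771)
18799/J - 48322/45282 = 18799/17771 - 48322/45282 = 18799*(1/17771) - 48322*1/45282 = 18799/17771 - 24161/22641 = -3736972/402353211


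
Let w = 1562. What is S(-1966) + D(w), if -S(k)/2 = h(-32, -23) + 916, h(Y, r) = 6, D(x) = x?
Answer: -282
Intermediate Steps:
S(k) = -1844 (S(k) = -2*(6 + 916) = -2*922 = -1844)
S(-1966) + D(w) = -1844 + 1562 = -282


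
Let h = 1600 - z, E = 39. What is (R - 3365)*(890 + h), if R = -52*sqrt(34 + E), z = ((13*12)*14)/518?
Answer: -309492510/37 - 4782648*sqrt(73)/37 ≈ -9.4691e+6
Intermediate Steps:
z = 156/37 (z = (156*14)*(1/518) = 2184*(1/518) = 156/37 ≈ 4.2162)
h = 59044/37 (h = 1600 - 1*156/37 = 1600 - 156/37 = 59044/37 ≈ 1595.8)
R = -52*sqrt(73) (R = -52*sqrt(34 + 39) = -52*sqrt(73) ≈ -444.29)
(R - 3365)*(890 + h) = (-52*sqrt(73) - 3365)*(890 + 59044/37) = (-3365 - 52*sqrt(73))*(91974/37) = -309492510/37 - 4782648*sqrt(73)/37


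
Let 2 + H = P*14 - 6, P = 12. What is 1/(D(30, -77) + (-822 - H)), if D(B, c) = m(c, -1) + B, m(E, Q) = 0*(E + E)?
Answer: -1/952 ≈ -0.0010504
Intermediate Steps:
m(E, Q) = 0 (m(E, Q) = 0*(2*E) = 0)
H = 160 (H = -2 + (12*14 - 6) = -2 + (168 - 6) = -2 + 162 = 160)
D(B, c) = B (D(B, c) = 0 + B = B)
1/(D(30, -77) + (-822 - H)) = 1/(30 + (-822 - 1*160)) = 1/(30 + (-822 - 160)) = 1/(30 - 982) = 1/(-952) = -1/952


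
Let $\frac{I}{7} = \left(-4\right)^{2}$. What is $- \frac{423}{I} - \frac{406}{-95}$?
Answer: $\frac{5287}{10640} \approx 0.4969$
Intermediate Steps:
$I = 112$ ($I = 7 \left(-4\right)^{2} = 7 \cdot 16 = 112$)
$- \frac{423}{I} - \frac{406}{-95} = - \frac{423}{112} - \frac{406}{-95} = \left(-423\right) \frac{1}{112} - - \frac{406}{95} = - \frac{423}{112} + \frac{406}{95} = \frac{5287}{10640}$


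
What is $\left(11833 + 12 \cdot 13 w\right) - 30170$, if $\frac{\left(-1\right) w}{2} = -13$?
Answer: $-14281$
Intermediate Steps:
$w = 26$ ($w = \left(-2\right) \left(-13\right) = 26$)
$\left(11833 + 12 \cdot 13 w\right) - 30170 = \left(11833 + 12 \cdot 13 \cdot 26\right) - 30170 = \left(11833 + 156 \cdot 26\right) - 30170 = \left(11833 + 4056\right) - 30170 = 15889 - 30170 = -14281$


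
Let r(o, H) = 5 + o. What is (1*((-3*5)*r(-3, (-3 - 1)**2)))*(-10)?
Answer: 300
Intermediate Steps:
(1*((-3*5)*r(-3, (-3 - 1)**2)))*(-10) = (1*((-3*5)*(5 - 3)))*(-10) = (1*(-15*2))*(-10) = (1*(-30))*(-10) = -30*(-10) = 300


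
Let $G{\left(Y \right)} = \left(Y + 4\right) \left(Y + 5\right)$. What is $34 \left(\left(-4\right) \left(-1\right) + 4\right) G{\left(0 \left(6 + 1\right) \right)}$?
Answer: $5440$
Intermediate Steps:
$G{\left(Y \right)} = \left(4 + Y\right) \left(5 + Y\right)$
$34 \left(\left(-4\right) \left(-1\right) + 4\right) G{\left(0 \left(6 + 1\right) \right)} = 34 \left(\left(-4\right) \left(-1\right) + 4\right) \left(20 + \left(0 \left(6 + 1\right)\right)^{2} + 9 \cdot 0 \left(6 + 1\right)\right) = 34 \left(4 + 4\right) \left(20 + \left(0 \cdot 7\right)^{2} + 9 \cdot 0 \cdot 7\right) = 34 \cdot 8 \left(20 + 0^{2} + 9 \cdot 0\right) = 272 \left(20 + 0 + 0\right) = 272 \cdot 20 = 5440$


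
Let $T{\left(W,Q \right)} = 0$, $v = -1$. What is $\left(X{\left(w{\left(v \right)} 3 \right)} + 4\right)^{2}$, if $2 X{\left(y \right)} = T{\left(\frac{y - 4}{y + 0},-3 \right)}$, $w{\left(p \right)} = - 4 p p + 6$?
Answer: $16$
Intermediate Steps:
$w{\left(p \right)} = 6 - 4 p^{2}$ ($w{\left(p \right)} = - 4 p^{2} + 6 = 6 - 4 p^{2}$)
$X{\left(y \right)} = 0$ ($X{\left(y \right)} = \frac{1}{2} \cdot 0 = 0$)
$\left(X{\left(w{\left(v \right)} 3 \right)} + 4\right)^{2} = \left(0 + 4\right)^{2} = 4^{2} = 16$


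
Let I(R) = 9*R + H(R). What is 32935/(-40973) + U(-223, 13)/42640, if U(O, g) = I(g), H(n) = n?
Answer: -10761707/13439144 ≈ -0.80077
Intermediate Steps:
I(R) = 10*R (I(R) = 9*R + R = 10*R)
U(O, g) = 10*g
32935/(-40973) + U(-223, 13)/42640 = 32935/(-40973) + (10*13)/42640 = 32935*(-1/40973) + 130*(1/42640) = -32935/40973 + 1/328 = -10761707/13439144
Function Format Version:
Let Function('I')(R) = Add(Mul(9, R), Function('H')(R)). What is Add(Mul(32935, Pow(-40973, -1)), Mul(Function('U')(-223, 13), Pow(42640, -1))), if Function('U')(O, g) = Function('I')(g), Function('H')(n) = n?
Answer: Rational(-10761707, 13439144) ≈ -0.80077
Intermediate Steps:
Function('I')(R) = Mul(10, R) (Function('I')(R) = Add(Mul(9, R), R) = Mul(10, R))
Function('U')(O, g) = Mul(10, g)
Add(Mul(32935, Pow(-40973, -1)), Mul(Function('U')(-223, 13), Pow(42640, -1))) = Add(Mul(32935, Pow(-40973, -1)), Mul(Mul(10, 13), Pow(42640, -1))) = Add(Mul(32935, Rational(-1, 40973)), Mul(130, Rational(1, 42640))) = Add(Rational(-32935, 40973), Rational(1, 328)) = Rational(-10761707, 13439144)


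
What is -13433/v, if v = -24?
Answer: 13433/24 ≈ 559.71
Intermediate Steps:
-13433/v = -13433/(-24) = -13433*(-1)/24 = -101*(-133/24) = 13433/24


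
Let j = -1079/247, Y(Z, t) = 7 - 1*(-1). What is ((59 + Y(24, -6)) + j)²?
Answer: 1416100/361 ≈ 3922.7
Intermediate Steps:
Y(Z, t) = 8 (Y(Z, t) = 7 + 1 = 8)
j = -83/19 (j = -1079*1/247 = -83/19 ≈ -4.3684)
((59 + Y(24, -6)) + j)² = ((59 + 8) - 83/19)² = (67 - 83/19)² = (1190/19)² = 1416100/361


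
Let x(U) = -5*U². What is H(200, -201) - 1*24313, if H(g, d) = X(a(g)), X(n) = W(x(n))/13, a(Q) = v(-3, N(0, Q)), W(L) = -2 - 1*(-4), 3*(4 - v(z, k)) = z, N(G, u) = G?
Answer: -316067/13 ≈ -24313.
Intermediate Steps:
v(z, k) = 4 - z/3
W(L) = 2 (W(L) = -2 + 4 = 2)
a(Q) = 5 (a(Q) = 4 - ⅓*(-3) = 4 + 1 = 5)
X(n) = 2/13
H(g, d) = 2/13
H(200, -201) - 1*24313 = 2/13 - 1*24313 = 2/13 - 24313 = -316067/13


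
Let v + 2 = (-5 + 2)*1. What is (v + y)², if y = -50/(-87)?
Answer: 148225/7569 ≈ 19.583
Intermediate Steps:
y = 50/87 (y = -50*(-1/87) = 50/87 ≈ 0.57471)
v = -5 (v = -2 + (-5 + 2)*1 = -2 - 3*1 = -2 - 3 = -5)
(v + y)² = (-5 + 50/87)² = (-385/87)² = 148225/7569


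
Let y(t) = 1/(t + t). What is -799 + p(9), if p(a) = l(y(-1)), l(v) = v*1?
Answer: -1599/2 ≈ -799.50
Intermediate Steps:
y(t) = 1/(2*t)
l(v) = v
p(a) = -½ (p(a) = (½)/(-1) = (½)*(-1) = -½)
-799 + p(9) = -799 - ½ = -1599/2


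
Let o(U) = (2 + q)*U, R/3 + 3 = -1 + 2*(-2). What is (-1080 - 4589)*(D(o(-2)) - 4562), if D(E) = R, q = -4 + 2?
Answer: 25998034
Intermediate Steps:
q = -2
R = -24 (R = -9 + 3*(-1 + 2*(-2)) = -9 + 3*(-1 - 4) = -9 + 3*(-5) = -9 - 15 = -24)
o(U) = 0 (o(U) = (2 - 2)*U = 0*U = 0)
D(E) = -24
(-1080 - 4589)*(D(o(-2)) - 4562) = (-1080 - 4589)*(-24 - 4562) = -5669*(-4586) = 25998034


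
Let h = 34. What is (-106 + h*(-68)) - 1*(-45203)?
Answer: 42785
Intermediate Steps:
(-106 + h*(-68)) - 1*(-45203) = (-106 + 34*(-68)) - 1*(-45203) = (-106 - 2312) + 45203 = -2418 + 45203 = 42785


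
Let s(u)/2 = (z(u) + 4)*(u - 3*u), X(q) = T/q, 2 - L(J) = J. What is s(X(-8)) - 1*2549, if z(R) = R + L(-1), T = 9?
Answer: -40361/16 ≈ -2522.6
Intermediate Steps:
L(J) = 2 - J
X(q) = 9/q
z(R) = 3 + R (z(R) = R + (2 - 1*(-1)) = R + (2 + 1) = R + 3 = 3 + R)
s(u) = -4*u*(7 + u) (s(u) = 2*(((3 + u) + 4)*(u - 3*u)) = 2*((7 + u)*(-2*u)) = 2*(-2*u*(7 + u)) = -4*u*(7 + u))
s(X(-8)) - 1*2549 = -4*9/(-8)*(7 + 9/(-8)) - 1*2549 = -4*9*(-⅛)*(7 + 9*(-⅛)) - 2549 = -4*(-9/8)*(7 - 9/8) - 2549 = -4*(-9/8)*47/8 - 2549 = 423/16 - 2549 = -40361/16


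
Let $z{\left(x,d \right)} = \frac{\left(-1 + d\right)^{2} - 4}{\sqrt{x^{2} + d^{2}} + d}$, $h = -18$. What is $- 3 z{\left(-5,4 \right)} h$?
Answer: $- \frac{216}{5} + \frac{54 \sqrt{41}}{5} \approx 25.954$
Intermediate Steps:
$z{\left(x,d \right)} = \frac{-4 + \left(-1 + d\right)^{2}}{d + \sqrt{d^{2} + x^{2}}}$ ($z{\left(x,d \right)} = \frac{-4 + \left(-1 + d\right)^{2}}{\sqrt{d^{2} + x^{2}} + d} = \frac{-4 + \left(-1 + d\right)^{2}}{d + \sqrt{d^{2} + x^{2}}}$)
$- 3 z{\left(-5,4 \right)} h = - 3 \frac{-4 + \left(-1 + 4\right)^{2}}{4 + \sqrt{4^{2} + \left(-5\right)^{2}}} \left(-18\right) = - 3 \frac{-4 + 3^{2}}{4 + \sqrt{16 + 25}} \left(-18\right) = - 3 \frac{-4 + 9}{4 + \sqrt{41}} \left(-18\right) = - 3 \frac{1}{4 + \sqrt{41}} \cdot 5 \left(-18\right) = - 3 \frac{5}{4 + \sqrt{41}} \left(-18\right) = - \frac{15}{4 + \sqrt{41}} \left(-18\right) = \frac{270}{4 + \sqrt{41}}$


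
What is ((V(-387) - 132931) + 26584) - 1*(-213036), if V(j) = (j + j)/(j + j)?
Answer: 106690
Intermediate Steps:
V(j) = 1 (V(j) = (2*j)/((2*j)) = (2*j)*(1/(2*j)) = 1)
((V(-387) - 132931) + 26584) - 1*(-213036) = ((1 - 132931) + 26584) - 1*(-213036) = (-132930 + 26584) + 213036 = -106346 + 213036 = 106690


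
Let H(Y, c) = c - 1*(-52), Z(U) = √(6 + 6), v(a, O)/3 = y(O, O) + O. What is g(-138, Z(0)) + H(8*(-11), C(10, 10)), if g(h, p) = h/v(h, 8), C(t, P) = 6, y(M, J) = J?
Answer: 441/8 ≈ 55.125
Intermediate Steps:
v(a, O) = 6*O (v(a, O) = 3*(O + O) = 3*(2*O) = 6*O)
Z(U) = 2*√3 (Z(U) = √12 = 2*√3)
H(Y, c) = 52 + c (H(Y, c) = c + 52 = 52 + c)
g(h, p) = h/48 (g(h, p) = h/((6*8)) = h/48)
g(-138, Z(0)) + H(8*(-11), C(10, 10)) = (1/48)*(-138) + (52 + 6) = -23/8 + 58 = 441/8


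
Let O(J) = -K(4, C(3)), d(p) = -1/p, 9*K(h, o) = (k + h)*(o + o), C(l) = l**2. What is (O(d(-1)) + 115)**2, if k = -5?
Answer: 13689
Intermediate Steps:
K(h, o) = 2*o*(-5 + h)/9 (K(h, o) = ((-5 + h)*(o + o))/9 = ((-5 + h)*(2*o))/9 = (2*o*(-5 + h))/9 = 2*o*(-5 + h)/9)
O(J) = 2 (O(J) = -2*3**2*(-5 + 4)/9 = -2*9*(-1)/9 = -1*(-2) = 2)
(O(d(-1)) + 115)**2 = (2 + 115)**2 = 117**2 = 13689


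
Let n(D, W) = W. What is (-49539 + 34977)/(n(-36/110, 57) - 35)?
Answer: -7281/11 ≈ -661.91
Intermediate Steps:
(-49539 + 34977)/(n(-36/110, 57) - 35) = (-49539 + 34977)/(57 - 35) = -14562/22 = -14562*1/22 = -7281/11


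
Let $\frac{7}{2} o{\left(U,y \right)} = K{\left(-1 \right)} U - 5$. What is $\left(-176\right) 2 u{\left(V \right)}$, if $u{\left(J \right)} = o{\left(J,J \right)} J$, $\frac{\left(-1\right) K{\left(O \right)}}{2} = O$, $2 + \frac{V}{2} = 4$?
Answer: $- \frac{8448}{7} \approx -1206.9$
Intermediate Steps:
$V = 4$ ($V = -4 + 2 \cdot 4 = -4 + 8 = 4$)
$K{\left(O \right)} = - 2 O$
$o{\left(U,y \right)} = - \frac{10}{7} + \frac{4 U}{7}$ ($o{\left(U,y \right)} = \frac{2 \left(\left(-2\right) \left(-1\right) U - 5\right)}{7} = \frac{2 \left(2 U - 5\right)}{7} = \frac{2 \left(-5 + 2 U\right)}{7} = - \frac{10}{7} + \frac{4 U}{7}$)
$u{\left(J \right)} = J \left(- \frac{10}{7} + \frac{4 J}{7}\right)$ ($u{\left(J \right)} = \left(- \frac{10}{7} + \frac{4 J}{7}\right) J = J \left(- \frac{10}{7} + \frac{4 J}{7}\right)$)
$\left(-176\right) 2 u{\left(V \right)} = \left(-176\right) 2 \cdot \frac{2}{7} \cdot 4 \left(-5 + 2 \cdot 4\right) = - 352 \cdot \frac{2}{7} \cdot 4 \left(-5 + 8\right) = - 352 \cdot \frac{2}{7} \cdot 4 \cdot 3 = \left(-352\right) \frac{24}{7} = - \frac{8448}{7}$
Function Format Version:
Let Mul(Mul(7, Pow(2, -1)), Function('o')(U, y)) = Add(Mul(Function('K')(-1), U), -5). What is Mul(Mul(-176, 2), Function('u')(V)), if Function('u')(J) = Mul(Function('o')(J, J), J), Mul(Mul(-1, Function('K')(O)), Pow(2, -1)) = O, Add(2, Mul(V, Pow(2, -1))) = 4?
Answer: Rational(-8448, 7) ≈ -1206.9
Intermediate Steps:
V = 4 (V = Add(-4, Mul(2, 4)) = Add(-4, 8) = 4)
Function('K')(O) = Mul(-2, O)
Function('o')(U, y) = Add(Rational(-10, 7), Mul(Rational(4, 7), U)) (Function('o')(U, y) = Mul(Rational(2, 7), Add(Mul(Mul(-2, -1), U), -5)) = Mul(Rational(2, 7), Add(Mul(2, U), -5)) = Mul(Rational(2, 7), Add(-5, Mul(2, U))) = Add(Rational(-10, 7), Mul(Rational(4, 7), U)))
Function('u')(J) = Mul(J, Add(Rational(-10, 7), Mul(Rational(4, 7), J))) (Function('u')(J) = Mul(Add(Rational(-10, 7), Mul(Rational(4, 7), J)), J) = Mul(J, Add(Rational(-10, 7), Mul(Rational(4, 7), J))))
Mul(Mul(-176, 2), Function('u')(V)) = Mul(Mul(-176, 2), Mul(Rational(2, 7), 4, Add(-5, Mul(2, 4)))) = Mul(-352, Mul(Rational(2, 7), 4, Add(-5, 8))) = Mul(-352, Mul(Rational(2, 7), 4, 3)) = Mul(-352, Rational(24, 7)) = Rational(-8448, 7)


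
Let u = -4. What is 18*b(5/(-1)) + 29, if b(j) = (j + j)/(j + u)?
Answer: 49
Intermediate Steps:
b(j) = 2*j/(-4 + j) (b(j) = (j + j)/(j - 4) = (2*j)/(-4 + j) = 2*j/(-4 + j))
18*b(5/(-1)) + 29 = 18*(2*(5/(-1))/(-4 + 5/(-1))) + 29 = 18*(2*(5*(-1))/(-4 + 5*(-1))) + 29 = 18*(2*(-5)/(-4 - 5)) + 29 = 18*(2*(-5)/(-9)) + 29 = 18*(2*(-5)*(-1/9)) + 29 = 18*(10/9) + 29 = 20 + 29 = 49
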